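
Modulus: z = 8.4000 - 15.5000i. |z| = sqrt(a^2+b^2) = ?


|z| = sqrt(8.4^2 + (-15.5)^2) = sqrt(70.56 + 240.25) = sqrt(310.81) = 17.6298

|z| = 17.6298


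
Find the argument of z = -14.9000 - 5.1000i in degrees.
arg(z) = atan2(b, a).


Re = -14.9, Im = -5.1
arg = atan2(-5.1, -14.9) = -161.1049 degrees

arg(z) = -161.1049 degrees


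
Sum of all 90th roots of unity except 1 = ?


With w = e^(2*pi*i/90), all 90 of the 90th roots of unity w^0 = 1, w, ..., w^(89) sum to 0: 1 + w + ... + w^(89) = (1 - w^90)/(1 - w) = 0 since w^90 = 1, w ≠ 1.
Removing the root 1: w + w^2 + ... + w^(89) = 0 - 1 = -1

Sum = -1


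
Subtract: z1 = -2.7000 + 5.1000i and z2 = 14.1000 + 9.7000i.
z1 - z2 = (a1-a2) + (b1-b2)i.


Real: -2.7 - 14.1 = -16.8
Imag: 5.1 - 9.7 = -4.6

-16.8000 - 4.6000i


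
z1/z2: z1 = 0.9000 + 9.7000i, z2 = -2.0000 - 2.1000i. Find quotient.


Conjugate of z2 = -2.0000 + 2.1000i
Numerator: (0.9000 + 9.7000i)(-2.0000 + 2.1000i) = -22.1700 - 17.5100i
Denominator: (-2)^2 + (-2.1)^2 = 8.41
Result = (-22.1700 - 17.5100i)/8.41

-2.6361 - 2.0820i


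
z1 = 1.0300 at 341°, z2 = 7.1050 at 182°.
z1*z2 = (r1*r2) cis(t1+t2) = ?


r = 1.0300 * 7.1050 = 7.3182
theta = 341° + 182° = 523° = 163° (mod 360)

7.3182 cis(163°)


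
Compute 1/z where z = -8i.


|z|^2 = 0+64 = 64
1/z = (0 + 8i)/64

1/z = 0 + 0.1250i


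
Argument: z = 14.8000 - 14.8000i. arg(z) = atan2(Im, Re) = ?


Re = 14.8, Im = -14.8
arg = atan2(-14.8, 14.8) = -45.0000 degrees

arg(z) = -45.0000 degrees


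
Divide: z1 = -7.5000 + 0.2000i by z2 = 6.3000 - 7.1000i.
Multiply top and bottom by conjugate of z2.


Conjugate of z2 = 6.3000 + 7.1000i
Numerator: (-7.5000 + 0.2000i)(6.3000 + 7.1000i) = -48.6700 - 51.9900i
Denominator: 6.3^2 + (-7.1)^2 = 90.1
Result = (-48.6700 - 51.9900i)/90.1

-0.5402 - 0.5770i


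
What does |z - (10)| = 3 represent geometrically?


|z - z0| = r is a circle with center z0 and radius r.
Center = (10, 0), radius = 3

Circle with center (10, 0) and radius 3


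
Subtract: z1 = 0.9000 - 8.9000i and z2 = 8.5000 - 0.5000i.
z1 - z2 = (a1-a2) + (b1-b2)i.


Real: 0.9 - 8.5 = -7.6
Imag: -8.9 + 0.5 = -8.4

-7.6000 - 8.4000i


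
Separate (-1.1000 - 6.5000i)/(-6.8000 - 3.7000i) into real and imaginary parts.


Multiply by conjugate: (-1.1000 - 6.5000i)(-6.8000 + 3.7000i) / ((-6.8)^2 + (-3.7)^2)
Numerator real = -1.1*(-6.8) - (6.5)*(-3.7) = 31.53
Numerator imag = -6.5*(-6.8) - (-1.1)*(-3.7) = 40.13
Denominator = 59.93
Re(z) = 31.53/59.93 = 0.5261
Im(z) = 40.13/59.93 = 0.6696

Re(z) = 0.5261, Im(z) = 0.6696


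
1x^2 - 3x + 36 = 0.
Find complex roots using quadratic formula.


disc = (-3)^2 - 4*1*36 = 9 - 144 = -135
sqrt(|disc|) = sqrt(135) = 11.6190
Real part = 3/(2*1) = 1.5000
Imag part = 11.6190/(2*1) = 5.8095

1.5000 ± 5.8095i


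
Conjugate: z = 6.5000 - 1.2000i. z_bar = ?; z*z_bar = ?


z_bar = 6.5000 + 1.2000i
z*z_bar = 6.5^2 + (-1.2)^2 = 42.25 + 1.44 = 43.69

z_bar = 6.5000 + 1.2000i, z*z_bar = 43.69


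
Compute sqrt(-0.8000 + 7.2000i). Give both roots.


|z| = sqrt(0.64+51.84) = 7.2443
sqrt((|z|+a)/2) = sqrt((7.2443+(-0.8))/2) = sqrt(3.2222) = 1.7950
sqrt((|z|-a)/2) = sqrt((7.2443-(-0.8))/2) = sqrt(4.0222) = 2.0055

±(1.7950 + 2.0055i) i.e. 1.7950 + 2.0055i and -1.7950 - 2.0055i


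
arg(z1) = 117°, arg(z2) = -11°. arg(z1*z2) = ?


arg(z1*z2) = 117° - 11° = 106°
Normalized to (-180°, 180°]: 106°

106°


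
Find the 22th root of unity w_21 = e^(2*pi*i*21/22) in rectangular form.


Angle = 360*21/22 = 343.6364°
a = cos(343.6364°) = 0.9595
b = sin(343.6364°) = -0.2817

0.9595 - 0.2817i


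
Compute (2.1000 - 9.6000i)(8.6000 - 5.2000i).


Real = 2.1*8.6 - (-9.6)*(-5.2) = 18.06 - 49.92 = -31.86
Imag = 2.1*(-5.2) + 8.6*(-9.6) = -10.92 - (82.56) = -93.48

-31.8600 - 93.4800i


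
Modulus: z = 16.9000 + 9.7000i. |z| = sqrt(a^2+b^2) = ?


|z| = sqrt(16.9^2 + 9.7^2) = sqrt(285.61 + 94.09) = sqrt(379.7) = 19.4859

|z| = 19.4859


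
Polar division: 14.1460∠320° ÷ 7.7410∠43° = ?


r = 14.1460 / 7.7410 = 1.8274
theta = 320° - 43° = 277° = 277° (mod 360)

1.8274 cis(277°)


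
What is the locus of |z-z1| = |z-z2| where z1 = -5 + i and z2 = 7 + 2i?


Equal distances means the locus is the perpendicular bisector of z1 and z2.
Midpoint = ((-5+7)/2, (1+2)/2) = (1.0000, 1.5000)

Perpendicular bisector through (1.0000, 1.5000)


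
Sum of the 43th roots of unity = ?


The sum of all 43th roots of unity is 0.
Geometric series: (1 - w^43)/(1 - w) = (1-1)/(1-w) = 0 since w^43 = 1, w ≠ 1.
Alternatively: coefficient of z^42 in z^43 - 1 is 0.

0


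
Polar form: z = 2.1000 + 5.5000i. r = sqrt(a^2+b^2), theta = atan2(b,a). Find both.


r = sqrt(4.41+30.25) = sqrt(34.66) = 5.8873
theta = atan2(5.5, 2.1) = 69.1022 degrees

r = 5.8873, theta = 69.1022 degrees


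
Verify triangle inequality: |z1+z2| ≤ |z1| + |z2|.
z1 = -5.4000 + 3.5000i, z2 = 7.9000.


|z1| = sqrt((-5.4)^2 + 3.5^2) = sqrt(41.41) = 6.4351
|z2| = sqrt(7.9^2 + 0^2) = sqrt(62.41) = 7.9000
z1+z2 = 2.5000 + 3.5000i
|z1+z2| = sqrt(18.5) = 4.3012
|z1|+|z2| = 6.4351 + 7.9000 = 14.3351

|z1+z2| = 4.3012 ≤ |z1|+|z2| = 14.3351 (verified)


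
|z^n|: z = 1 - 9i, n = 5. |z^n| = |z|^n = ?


|z| = sqrt(1+81) = sqrt(82) = 9.0554
|z^5| = |z|^5 = (sqrt(82))^5 = 82^2 * sqrt(82) = 6724*sqrt(82)

|z^5| = 6724*sqrt(82) ≈ 60888.4097


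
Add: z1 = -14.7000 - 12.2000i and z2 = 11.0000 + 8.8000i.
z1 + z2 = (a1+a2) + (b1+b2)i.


Real: -14.7 + 11 = -3.7
Imag: -12.2 + 8.8 = -3.4

-3.7000 - 3.4000i


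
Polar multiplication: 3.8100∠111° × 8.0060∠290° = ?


r = 3.8100 * 8.0060 = 30.5029
theta = 111° + 290° = 401° = 41° (mod 360)

30.5029 cis(41°)


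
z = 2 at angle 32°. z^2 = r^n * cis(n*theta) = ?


r^2 = 2^2 = 4
n*theta = 2*32° = 64° = 64° (mod 360)
a = 4*cos(64°) = 1.7535
b = 4*sin(64°) = 3.5952

4 cis(64°) = 1.7535 + 3.5952i


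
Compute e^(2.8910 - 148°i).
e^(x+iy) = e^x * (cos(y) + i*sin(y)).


e^2.8910 = 18.0113
cos(-148°) = -0.84805
sin(-148°) = -0.52992
Real = 18.0113*(-0.84805) = -15.2745
Imag = 18.0113*(-0.52992) = -9.5445

-15.2745 - 9.5445i


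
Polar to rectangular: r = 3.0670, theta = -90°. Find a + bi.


a = 3.0670*cos(-90°) = 3.0670*0 = 0
b = 3.0670*sin(-90°) = 3.0670*(-1) = -3.0670

0 - 3.0670i


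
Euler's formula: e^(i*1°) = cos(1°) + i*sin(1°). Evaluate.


cos(1°) = 0.9998
sin(1°) = 0.0175

e^(i*1°) = 0.9998 + 0.0175i


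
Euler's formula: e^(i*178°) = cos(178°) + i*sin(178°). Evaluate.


cos(178°) = -0.9994
sin(178°) = 0.0349

e^(i*178°) = -0.9994 + 0.0349i


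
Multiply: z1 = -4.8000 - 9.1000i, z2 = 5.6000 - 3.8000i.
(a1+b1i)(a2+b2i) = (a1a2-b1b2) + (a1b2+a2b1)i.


Real = -4.8*5.6 - (-9.1)*(-3.8) = -26.88 - 34.58 = -61.46
Imag = -4.8*(-3.8) + 5.6*(-9.1) = 18.24 - (50.96) = -32.72

-61.4600 - 32.7200i


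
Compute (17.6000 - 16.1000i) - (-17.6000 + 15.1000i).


Real: 17.6 + 17.6 = 35.2
Imag: -16.1 - 15.1 = -31.2

35.2000 - 31.2000i


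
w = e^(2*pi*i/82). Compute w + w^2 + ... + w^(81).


With w = e^(2*pi*i/82), all 82 of the 82th roots of unity w^0 = 1, w, ..., w^(81) sum to 0: 1 + w + ... + w^(81) = (1 - w^82)/(1 - w) = 0 since w^82 = 1, w ≠ 1.
Removing the root 1: w + w^2 + ... + w^(81) = 0 - 1 = -1

Sum = -1


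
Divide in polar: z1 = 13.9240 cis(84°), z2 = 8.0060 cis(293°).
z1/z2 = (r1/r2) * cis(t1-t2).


r = 13.9240 / 8.0060 = 1.7392
theta = 84° - 293° = -209° = 151° (mod 360)

1.7392 cis(151°)


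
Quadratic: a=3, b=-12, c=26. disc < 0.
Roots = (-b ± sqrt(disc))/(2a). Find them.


disc = (-12)^2 - 4*3*26 = 144 - 312 = -168
sqrt(|disc|) = sqrt(168) = 12.9615
Real part = 12/(2*3) = 2.0000
Imag part = 12.9615/(2*3) = 2.1602

2.0000 ± 2.1602i


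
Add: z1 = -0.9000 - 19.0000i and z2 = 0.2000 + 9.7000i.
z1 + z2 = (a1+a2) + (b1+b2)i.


Real: -0.9 + 0.2 = -0.7
Imag: -19 + 9.7 = -9.3

-0.7000 - 9.3000i


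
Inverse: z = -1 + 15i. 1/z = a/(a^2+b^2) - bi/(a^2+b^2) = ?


|z|^2 = 1+225 = 226
1/z = (-1 - 15i)/226

1/z = -0.0044 - 0.0664i


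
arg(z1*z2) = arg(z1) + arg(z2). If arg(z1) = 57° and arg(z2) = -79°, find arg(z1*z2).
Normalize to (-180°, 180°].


arg(z1*z2) = 57° - 79° = -22°
Normalized to (-180°, 180°]: -22°

-22°


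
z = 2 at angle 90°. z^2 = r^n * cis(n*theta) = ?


r^2 = 2^2 = 4
n*theta = 2*90° = 180° = 180° (mod 360)
a = 4*cos(180°) = -4.0000
b = 4*sin(180°) = 0

4 cis(180°) = -4.0000 + 0i


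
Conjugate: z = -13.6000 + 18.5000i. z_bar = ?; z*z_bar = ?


z_bar = -13.6000 - 18.5000i
z*z_bar = (-13.6)^2 + 18.5^2 = 184.96 + 342.25 = 527.21

z_bar = -13.6000 - 18.5000i, z*z_bar = 527.21


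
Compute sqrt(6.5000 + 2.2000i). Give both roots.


|z| = sqrt(42.25+4.84) = 6.8622
sqrt((|z|+a)/2) = sqrt((6.8622+6.5)/2) = sqrt(6.6811) = 2.5848
sqrt((|z|-a)/2) = sqrt((6.8622-6.5)/2) = sqrt(0.1811) = 0.4256

±(2.5848 + 0.4256i) i.e. 2.5848 + 0.4256i and -2.5848 - 0.4256i


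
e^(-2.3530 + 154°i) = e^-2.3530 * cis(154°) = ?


e^-2.3530 = 0.0951
cos(154°) = -0.8988
sin(154°) = 0.4384
Real = 0.0951*(-0.8988) = -0.0855
Imag = 0.0951*0.4384 = 0.0417

-0.0855 + 0.0417i


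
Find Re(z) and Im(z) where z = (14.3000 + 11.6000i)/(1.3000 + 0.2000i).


Multiply by conjugate: (14.3000 + 11.6000i)(1.3000 - 0.2000i) / (1.3^2 + 0.2^2)
Numerator real = 14.3*1.3 + 11.6*0.2 = 20.91
Numerator imag = 11.6*1.3 - 14.3*0.2 = 12.22
Denominator = 1.73
Re(z) = 20.91/1.73 = 12.0867
Im(z) = 12.22/1.73 = 7.0636

Re(z) = 12.0867, Im(z) = 7.0636


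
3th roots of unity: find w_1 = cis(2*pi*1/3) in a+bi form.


Angle = 360*1/3 = 120°
a = cos(120°) = -0.5000
b = sin(120°) = 0.8660

-0.5000 + 0.8660i


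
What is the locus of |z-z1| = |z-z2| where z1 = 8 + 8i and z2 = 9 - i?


Equal distances means the locus is the perpendicular bisector of z1 and z2.
Midpoint = ((8+9)/2, (8+(-1))/2) = (8.5000, 3.5000)

Perpendicular bisector through (8.5000, 3.5000)


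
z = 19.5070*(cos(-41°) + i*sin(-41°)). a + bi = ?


a = 19.5070*cos(-41°) = 19.5070*0.75471 = 14.7221
b = 19.5070*sin(-41°) = 19.5070*(-0.656059) = -12.7977

14.7221 - 12.7977i


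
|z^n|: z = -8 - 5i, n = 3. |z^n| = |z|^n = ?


|z| = sqrt(64+25) = sqrt(89) = 9.4340
|z^3| = |z|^3 = (sqrt(89))^3 = 89*sqrt(89)

|z^3| = 89*sqrt(89) ≈ 839.6243


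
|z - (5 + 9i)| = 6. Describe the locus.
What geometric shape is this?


|z - z0| = r is a circle with center z0 and radius r.
Center = (5, 9), radius = 6

Circle with center (5, 9) and radius 6


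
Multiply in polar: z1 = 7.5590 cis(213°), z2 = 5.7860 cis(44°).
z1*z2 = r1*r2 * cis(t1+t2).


r = 7.5590 * 5.7860 = 43.7364
theta = 213° + 44° = 257° = 257° (mod 360)

43.7364 cis(257°)


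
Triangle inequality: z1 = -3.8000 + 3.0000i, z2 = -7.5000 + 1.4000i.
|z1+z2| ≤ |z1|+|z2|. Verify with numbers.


|z1| = sqrt((-3.8)^2 + 3^2) = sqrt(23.44) = 4.8415
|z2| = sqrt((-7.5)^2 + 1.4^2) = sqrt(58.21) = 7.6295
z1+z2 = -11.3000 + 4.4000i
|z1+z2| = sqrt(147.05) = 12.1264
|z1|+|z2| = 4.8415 + 7.6295 = 12.4710

|z1+z2| = 12.1264 ≤ |z1|+|z2| = 12.4710 (verified)


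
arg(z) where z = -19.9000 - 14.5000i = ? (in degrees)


Re = -19.9, Im = -14.5
arg = atan2(-14.5, -19.9) = -143.9213 degrees

arg(z) = -143.9213 degrees


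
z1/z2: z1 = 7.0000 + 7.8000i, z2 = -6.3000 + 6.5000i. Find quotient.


Conjugate of z2 = -6.3000 - 6.5000i
Numerator: (7.0000 + 7.8000i)(-6.3000 - 6.5000i) = 6.6000 - 94.6400i
Denominator: (-6.3)^2 + 6.5^2 = 81.94
Result = (6.6000 - 94.6400i)/81.94

0.0805 - 1.1550i


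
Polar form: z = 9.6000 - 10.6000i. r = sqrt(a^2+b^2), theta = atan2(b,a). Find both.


r = sqrt(92.16+112.36) = sqrt(204.52) = 14.3010
theta = atan2(-10.6, 9.6) = -47.8341 degrees

r = 14.3010, theta = -47.8341 degrees


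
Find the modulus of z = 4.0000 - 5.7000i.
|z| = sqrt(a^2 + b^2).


|z| = sqrt(4^2 + (-5.7)^2) = sqrt(16 + 32.49) = sqrt(48.49) = 6.9635

|z| = 6.9635


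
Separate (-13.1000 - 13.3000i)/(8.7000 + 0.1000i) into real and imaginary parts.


Multiply by conjugate: (-13.1000 - 13.3000i)(8.7000 - 0.1000i) / (8.7^2 + 0.1^2)
Numerator real = -13.1*8.7 - (13.3)*0.1 = -115.3
Numerator imag = -13.3*8.7 - (-13.1)*0.1 = -114.4
Denominator = 75.7
Re(z) = -115.3/75.7 = -1.5231
Im(z) = -114.4/75.7 = -1.5112

Re(z) = -1.5231, Im(z) = -1.5112


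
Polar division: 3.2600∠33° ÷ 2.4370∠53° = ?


r = 3.2600 / 2.4370 = 1.3377
theta = 33° - 53° = -20° = 340° (mod 360)

1.3377 cis(340°)


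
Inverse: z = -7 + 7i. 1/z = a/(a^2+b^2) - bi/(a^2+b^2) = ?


|z|^2 = 49+49 = 98
1/z = (-7 - 7i)/98

1/z = -0.0714 - 0.0714i


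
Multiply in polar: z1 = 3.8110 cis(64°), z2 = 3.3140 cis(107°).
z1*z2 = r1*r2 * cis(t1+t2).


r = 3.8110 * 3.3140 = 12.6297
theta = 64° + 107° = 171° = 171° (mod 360)

12.6297 cis(171°)


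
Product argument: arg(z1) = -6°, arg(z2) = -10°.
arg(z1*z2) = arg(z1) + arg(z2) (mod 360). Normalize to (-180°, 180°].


arg(z1*z2) = -6° - 10° = -16°
Normalized to (-180°, 180°]: -16°

-16°


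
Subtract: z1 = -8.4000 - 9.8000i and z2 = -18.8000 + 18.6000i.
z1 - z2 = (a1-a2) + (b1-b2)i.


Real: -8.4 + 18.8 = 10.4
Imag: -9.8 - 18.6 = -28.4

10.4000 - 28.4000i


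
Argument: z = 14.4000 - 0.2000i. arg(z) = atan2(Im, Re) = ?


Re = 14.4, Im = -0.2
arg = atan2(-0.2, 14.4) = -0.7957 degrees

arg(z) = -0.7957 degrees


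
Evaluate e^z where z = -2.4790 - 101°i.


e^-2.4790 = 0.0838
cos(-101°) = -0.1908
sin(-101°) = -0.9816
Real = 0.0838*(-0.1908) = -0.0160
Imag = 0.0838*(-0.9816) = -0.0823

-0.0160 - 0.0823i


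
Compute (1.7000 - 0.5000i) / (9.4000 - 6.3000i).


Conjugate of z2 = 9.4000 + 6.3000i
Numerator: (1.7000 - 0.5000i)(9.4000 + 6.3000i) = 19.1300 + 6.0100i
Denominator: 9.4^2 + (-6.3)^2 = 128.05
Result = (19.1300 + 6.0100i)/128.05

0.1494 + 0.0469i


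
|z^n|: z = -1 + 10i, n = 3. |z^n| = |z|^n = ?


|z| = sqrt(1+100) = sqrt(101) = 10.0499
|z^3| = |z|^3 = (sqrt(101))^3 = 101*sqrt(101)

|z^3| = 101*sqrt(101) ≈ 1015.0374


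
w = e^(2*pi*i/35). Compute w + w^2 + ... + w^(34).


With w = e^(2*pi*i/35), all 35 of the 35th roots of unity w^0 = 1, w, ..., w^(34) sum to 0: 1 + w + ... + w^(34) = (1 - w^35)/(1 - w) = 0 since w^35 = 1, w ≠ 1.
Removing the root 1: w + w^2 + ... + w^(34) = 0 - 1 = -1

Sum = -1


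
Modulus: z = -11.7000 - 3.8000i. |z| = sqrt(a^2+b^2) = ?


|z| = sqrt((-11.7)^2 + (-3.8)^2) = sqrt(136.89 + 14.44) = sqrt(151.33) = 12.3016

|z| = 12.3016


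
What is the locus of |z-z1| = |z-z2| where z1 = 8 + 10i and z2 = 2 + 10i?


Equal distances means the locus is the perpendicular bisector of z1 and z2.
Midpoint = ((8+2)/2, (10+10)/2) = (5.0000, 10.0000)

Perpendicular bisector through (5.0000, 10.0000)


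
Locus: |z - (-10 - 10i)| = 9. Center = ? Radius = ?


|z - z0| = r is a circle with center z0 and radius r.
Center = (-10, -10), radius = 9

Circle with center (-10, -10) and radius 9


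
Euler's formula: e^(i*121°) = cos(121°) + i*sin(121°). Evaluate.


cos(121°) = -0.5150
sin(121°) = 0.8572

e^(i*121°) = -0.5150 + 0.8572i


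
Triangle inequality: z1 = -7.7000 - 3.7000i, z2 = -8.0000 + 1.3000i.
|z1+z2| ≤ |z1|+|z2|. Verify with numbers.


|z1| = sqrt((-7.7)^2 + (-3.7)^2) = sqrt(72.98) = 8.5428
|z2| = sqrt((-8)^2 + 1.3^2) = sqrt(65.69) = 8.1049
z1+z2 = -15.7000 - 2.4000i
|z1+z2| = sqrt(252.25) = 15.8824
|z1|+|z2| = 8.5428 + 8.1049 = 16.6477

|z1+z2| = 15.8824 ≤ |z1|+|z2| = 16.6477 (verified)


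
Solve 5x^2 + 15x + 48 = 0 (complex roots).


disc = 15^2 - 4*5*48 = 225 - 960 = -735
sqrt(|disc|) = sqrt(735) = 27.1109
Real part = -15/(2*5) = -1.5000
Imag part = 27.1109/(2*5) = 2.7111

-1.5000 ± 2.7111i


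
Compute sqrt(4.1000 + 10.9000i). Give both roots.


|z| = sqrt(16.81+118.81) = 11.6456
sqrt((|z|+a)/2) = sqrt((11.6456+4.1)/2) = sqrt(7.8728) = 2.8059
sqrt((|z|-a)/2) = sqrt((11.6456-4.1)/2) = sqrt(3.7728) = 1.9424

±(2.8059 + 1.9424i) i.e. 2.8059 + 1.9424i and -2.8059 - 1.9424i


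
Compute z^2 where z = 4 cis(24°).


r^2 = 4^2 = 16
n*theta = 2*24° = 48° = 48° (mod 360)
a = 16*cos(48°) = 10.7061
b = 16*sin(48°) = 11.8903

16 cis(48°) = 10.7061 + 11.8903i


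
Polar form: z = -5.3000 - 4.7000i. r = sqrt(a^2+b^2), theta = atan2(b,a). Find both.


r = sqrt(28.09+22.09) = sqrt(50.18) = 7.0838
theta = atan2(-4.7, -5.3) = -138.4336 degrees

r = 7.0838, theta = -138.4336 degrees


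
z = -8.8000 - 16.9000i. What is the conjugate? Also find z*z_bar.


z_bar = -8.8000 + 16.9000i
z*z_bar = (-8.8)^2 + (-16.9)^2 = 77.44 + 285.61 = 363.05

z_bar = -8.8000 + 16.9000i, z*z_bar = 363.05


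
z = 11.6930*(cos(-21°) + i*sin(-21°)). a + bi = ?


a = 11.6930*cos(-21°) = 11.6930*0.93358 = 10.9164
b = 11.6930*sin(-21°) = 11.6930*(-0.35837) = -4.1904

10.9164 - 4.1904i


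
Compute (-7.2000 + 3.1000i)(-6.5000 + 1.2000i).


Real = -7.2*(-6.5) - 3.1*1.2 = 46.8 - 3.72 = 43.08
Imag = -7.2*1.2 - (6.5)*3.1 = -8.64 - (20.15) = -28.79

43.0800 - 28.7900i


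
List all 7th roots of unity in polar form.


The 7th roots of unity are cis(360k/7°) for k=0..6
Angle step = 360/7 = 51.4286°
Primitive root: cis(51.4286°)
Primitive root = 0.6235 + 0.7818i

7 roots at angles: 0°, 51.4286°, 102.8571°, 154.2857°, 205.7143°, 257.1429°, 308.5714°


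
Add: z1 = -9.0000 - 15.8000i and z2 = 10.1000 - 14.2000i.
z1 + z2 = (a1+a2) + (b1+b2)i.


Real: -9 + 10.1 = 1.1
Imag: -15.8 - 14.2 = -30

1.1000 - 30.0000i


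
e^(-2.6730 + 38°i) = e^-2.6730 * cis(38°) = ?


e^-2.6730 = 0.0690
cos(38°) = 0.788
sin(38°) = 0.6157
Real = 0.0690*0.788 = 0.0544
Imag = 0.0690*0.6157 = 0.0425

0.0544 + 0.0425i


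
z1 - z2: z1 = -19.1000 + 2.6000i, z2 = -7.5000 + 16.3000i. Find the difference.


Real: -19.1 + 7.5 = -11.6
Imag: 2.6 - 16.3 = -13.7

-11.6000 - 13.7000i


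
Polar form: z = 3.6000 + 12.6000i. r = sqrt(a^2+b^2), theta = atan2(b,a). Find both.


r = sqrt(12.96+158.76) = sqrt(171.72) = 13.1042
theta = atan2(12.6, 3.6) = 74.0546 degrees

r = 13.1042, theta = 74.0546 degrees


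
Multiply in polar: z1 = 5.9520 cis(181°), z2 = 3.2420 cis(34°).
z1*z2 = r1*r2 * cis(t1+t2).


r = 5.9520 * 3.2420 = 19.2964
theta = 181° + 34° = 215° = 215° (mod 360)

19.2964 cis(215°)


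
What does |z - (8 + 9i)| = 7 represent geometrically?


|z - z0| = r is a circle with center z0 and radius r.
Center = (8, 9), radius = 7

Circle with center (8, 9) and radius 7


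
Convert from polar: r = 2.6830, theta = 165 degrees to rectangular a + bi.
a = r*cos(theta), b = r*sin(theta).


a = 2.6830*cos(165°) = 2.6830*(-0.96593) = -2.5916
b = 2.6830*sin(165°) = 2.6830*0.2588 = 0.6944

-2.5916 + 0.6944i


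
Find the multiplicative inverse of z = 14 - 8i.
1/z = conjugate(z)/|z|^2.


|z|^2 = 196+64 = 260
1/z = (14 + 8i)/260

1/z = 0.0538 + 0.0308i


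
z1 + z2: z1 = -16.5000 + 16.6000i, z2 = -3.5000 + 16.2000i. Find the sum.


Real: -16.5 - 3.5 = -20
Imag: 16.6 + 16.2 = 32.8

-20.0000 + 32.8000i


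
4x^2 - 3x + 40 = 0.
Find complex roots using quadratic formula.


disc = (-3)^2 - 4*4*40 = 9 - 640 = -631
sqrt(|disc|) = sqrt(631) = 25.1197
Real part = 3/(2*4) = 0.3750
Imag part = 25.1197/(2*4) = 3.1400

0.3750 ± 3.1400i


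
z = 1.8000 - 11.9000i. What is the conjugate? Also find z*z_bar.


z_bar = 1.8000 + 11.9000i
z*z_bar = 1.8^2 + (-11.9)^2 = 3.24 + 141.61 = 144.85

z_bar = 1.8000 + 11.9000i, z*z_bar = 144.85


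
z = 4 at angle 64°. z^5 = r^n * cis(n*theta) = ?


r^5 = 4^5 = 1024
n*theta = 5*64° = 320° = 320° (mod 360)
a = 1024*cos(320°) = 784.4295
b = 1024*sin(320°) = -658.2145

1024 cis(320°) = 784.4295 - 658.2145i


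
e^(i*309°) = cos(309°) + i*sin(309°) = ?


cos(309°) = 0.6293
sin(309°) = -0.7771

e^(i*309°) = 0.6293 - 0.7771i


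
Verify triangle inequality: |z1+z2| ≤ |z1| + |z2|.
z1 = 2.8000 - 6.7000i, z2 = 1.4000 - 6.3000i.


|z1| = sqrt(2.8^2 + (-6.7)^2) = sqrt(52.73) = 7.2615
|z2| = sqrt(1.4^2 + (-6.3)^2) = sqrt(41.65) = 6.4537
z1+z2 = 4.2000 - 13.0000i
|z1+z2| = sqrt(186.64) = 13.6616
|z1|+|z2| = 7.2615 + 6.4537 = 13.7152

|z1+z2| = 13.6616 ≤ |z1|+|z2| = 13.7152 (verified)


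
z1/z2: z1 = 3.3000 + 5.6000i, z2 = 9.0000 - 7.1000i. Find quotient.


Conjugate of z2 = 9.0000 + 7.1000i
Numerator: (3.3000 + 5.6000i)(9.0000 + 7.1000i) = -10.0600 + 73.8300i
Denominator: 9^2 + (-7.1)^2 = 131.41
Result = (-10.0600 + 73.8300i)/131.41

-0.0766 + 0.5618i


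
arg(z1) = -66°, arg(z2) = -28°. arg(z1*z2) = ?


arg(z1*z2) = -66° - 28° = -94°
Normalized to (-180°, 180°]: -94°

-94°


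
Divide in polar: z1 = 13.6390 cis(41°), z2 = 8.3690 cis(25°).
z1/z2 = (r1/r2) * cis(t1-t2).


r = 13.6390 / 8.3690 = 1.6297
theta = 41° - 25° = 16° = 16° (mod 360)

1.6297 cis(16°)


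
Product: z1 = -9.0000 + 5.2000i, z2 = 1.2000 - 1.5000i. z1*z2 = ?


Real = -9*1.2 - 5.2*(-1.5) = -10.8 - (-7.8) = -3
Imag = -9*(-1.5) + 1.2*5.2 = 13.5 + 6.24 = 19.74

-3.0000 + 19.7400i


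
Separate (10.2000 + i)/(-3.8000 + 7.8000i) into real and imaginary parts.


Multiply by conjugate: (10.2000 + i)(-3.8000 - 7.8000i) / ((-3.8)^2 + 7.8^2)
Numerator real = 10.2*(-3.8) + 1*7.8 = -30.96
Numerator imag = 1*(-3.8) - 10.2*7.8 = -83.36
Denominator = 75.28
Re(z) = -30.96/75.28 = -0.4113
Im(z) = -83.36/75.28 = -1.1073

Re(z) = -0.4113, Im(z) = -1.1073


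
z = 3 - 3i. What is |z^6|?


|z| = sqrt(9+9) = sqrt(18) = 4.2426
|z^6| = |z|^6 = (sqrt(18))^6 = 18^3 = 5832

|z^6| = 5832


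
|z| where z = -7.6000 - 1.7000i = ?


|z| = sqrt((-7.6)^2 + (-1.7)^2) = sqrt(57.76 + 2.89) = sqrt(60.65) = 7.7878

|z| = 7.7878


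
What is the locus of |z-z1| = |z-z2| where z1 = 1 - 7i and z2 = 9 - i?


Equal distances means the locus is the perpendicular bisector of z1 and z2.
Midpoint = ((1+9)/2, (-7+(-1))/2) = (5.0000, -4.0000)

Perpendicular bisector through (5.0000, -4.0000)


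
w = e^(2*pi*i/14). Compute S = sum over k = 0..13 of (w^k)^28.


The roots are w_k = w^k with w = e^(2*pi*i/14), and (w^k)^28 = (w^28)^k.
So S = 1 + u + u^2 + ... + u^(13) with u = w^28.
28 = 2*14 + 0, so 28 is a multiple of 14 and u = (w^14)^2 = 1.
Every one of the 14 terms equals 1: S = 14

S = 14


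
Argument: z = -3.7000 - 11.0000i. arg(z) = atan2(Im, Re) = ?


Re = -3.7, Im = -11
arg = atan2(-11, -3.7) = -108.5911 degrees

arg(z) = -108.5911 degrees


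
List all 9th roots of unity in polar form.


The 9th roots of unity are cis(360k/9°) for k=0..8
Angle step = 360/9 = 40°
Primitive root: cis(40°)
Primitive root = 0.7660 + 0.6428i

9 roots at angles: 0°, 40°, 80°, 120°, 160°, 200°, 240°, 280°, 320°


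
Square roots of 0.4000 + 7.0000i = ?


|z| = sqrt(0.16+49) = 7.0114
sqrt((|z|+a)/2) = sqrt((7.0114+0.4)/2) = sqrt(3.7057) = 1.9250
sqrt((|z|-a)/2) = sqrt((7.0114-0.4)/2) = sqrt(3.3057) = 1.8182

±(1.9250 + 1.8182i) i.e. 1.9250 + 1.8182i and -1.9250 - 1.8182i


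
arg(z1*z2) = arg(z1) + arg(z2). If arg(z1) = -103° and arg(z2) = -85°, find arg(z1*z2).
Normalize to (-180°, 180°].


arg(z1*z2) = -103° - 85° = -188°
Normalized to (-180°, 180°]: 172°

172°


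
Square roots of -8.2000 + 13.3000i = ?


|z| = sqrt(67.24+176.89) = 15.6247
sqrt((|z|+a)/2) = sqrt((15.6247+(-8.2))/2) = sqrt(3.7123) = 1.9267
sqrt((|z|-a)/2) = sqrt((15.6247-(-8.2))/2) = sqrt(11.9123) = 3.4514

±(1.9267 + 3.4514i) i.e. 1.9267 + 3.4514i and -1.9267 - 3.4514i


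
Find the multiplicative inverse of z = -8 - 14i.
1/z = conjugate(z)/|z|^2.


|z|^2 = 64+196 = 260
1/z = (-8 + 14i)/260

1/z = -0.0308 + 0.0538i


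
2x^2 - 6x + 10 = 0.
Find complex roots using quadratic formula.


disc = (-6)^2 - 4*2*10 = 36 - 80 = -44
sqrt(|disc|) = sqrt(44) = 6.6332
Real part = 6/(2*2) = 1.5000
Imag part = 6.6332/(2*2) = 1.6583

1.5000 ± 1.6583i


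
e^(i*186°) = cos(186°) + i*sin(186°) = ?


cos(186°) = -0.9945
sin(186°) = -0.1045

e^(i*186°) = -0.9945 - 0.1045i


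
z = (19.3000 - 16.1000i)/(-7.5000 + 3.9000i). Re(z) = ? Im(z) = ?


Multiply by conjugate: (19.3000 - 16.1000i)(-7.5000 - 3.9000i) / ((-7.5)^2 + 3.9^2)
Numerator real = 19.3*(-7.5) - (16.1)*3.9 = -207.54
Numerator imag = -16.1*(-7.5) - 19.3*3.9 = 45.48
Denominator = 71.46
Re(z) = -207.54/71.46 = -2.9043
Im(z) = 45.48/71.46 = 0.6364

Re(z) = -2.9043, Im(z) = 0.6364


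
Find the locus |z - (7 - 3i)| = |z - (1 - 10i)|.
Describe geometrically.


Equal distances means the locus is the perpendicular bisector of z1 and z2.
Midpoint = ((7+1)/2, (-3+(-10))/2) = (4.0000, -6.5000)

Perpendicular bisector through (4.0000, -6.5000)


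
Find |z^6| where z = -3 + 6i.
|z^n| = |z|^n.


|z| = sqrt(9+36) = sqrt(45) = 6.7082
|z^6| = |z|^6 = (sqrt(45))^6 = 45^3 = 91125

|z^6| = 91125


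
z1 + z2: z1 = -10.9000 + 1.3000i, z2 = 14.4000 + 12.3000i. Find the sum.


Real: -10.9 + 14.4 = 3.5
Imag: 1.3 + 12.3 = 13.6

3.5000 + 13.6000i


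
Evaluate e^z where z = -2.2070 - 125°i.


e^-2.2070 = 0.1100
cos(-125°) = -0.5736
sin(-125°) = -0.8192
Real = 0.1100*(-0.5736) = -0.0631
Imag = 0.1100*(-0.8192) = -0.0901

-0.0631 - 0.0901i


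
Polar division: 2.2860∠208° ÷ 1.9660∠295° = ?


r = 2.2860 / 1.9660 = 1.1628
theta = 208° - 295° = -87° = 273° (mod 360)

1.1628 cis(273°)


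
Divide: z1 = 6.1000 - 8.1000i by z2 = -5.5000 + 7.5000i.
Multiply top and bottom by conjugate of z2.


Conjugate of z2 = -5.5000 - 7.5000i
Numerator: (6.1000 - 8.1000i)(-5.5000 - 7.5000i) = -94.3000 - 1.2000i
Denominator: (-5.5)^2 + 7.5^2 = 86.5
Result = (-94.3000 - 1.2000i)/86.5

-1.0902 - 0.0139i


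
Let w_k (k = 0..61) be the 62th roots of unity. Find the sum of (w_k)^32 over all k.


The roots are w_k = w^k with w = e^(2*pi*i/62), and (w^k)^32 = (w^32)^k.
So S = 1 + u + u^2 + ... + u^(61) with u = w^32.
32 = 0*62 + 32, so 32 is not a multiple of 62: u = w^32 ≠ 1 (w is a primitive 62th root), while u^62 = (w^62)^32 = 1.
Geometric series: S = (1 - u^62)/(1 - u) = (1 - 1)/(1 - u) = 0

S = 0


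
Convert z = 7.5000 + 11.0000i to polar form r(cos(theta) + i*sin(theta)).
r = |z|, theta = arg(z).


r = sqrt(56.25+121) = sqrt(177.25) = 13.3135
theta = atan2(11, 7.5) = 55.7131 degrees

r = 13.3135, theta = 55.7131 degrees


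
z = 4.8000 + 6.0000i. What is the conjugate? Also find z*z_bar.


z_bar = 4.8000 - 6.0000i
z*z_bar = 4.8^2 + 6^2 = 23.04 + 36 = 59.04

z_bar = 4.8000 - 6.0000i, z*z_bar = 59.04


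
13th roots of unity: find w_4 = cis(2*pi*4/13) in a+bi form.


Angle = 360*4/13 = 110.7692°
a = cos(110.7692°) = -0.3546
b = sin(110.7692°) = 0.9350

-0.3546 + 0.9350i


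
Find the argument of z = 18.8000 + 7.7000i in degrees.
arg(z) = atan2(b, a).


Re = 18.8, Im = 7.7
arg = atan2(7.7, 18.8) = 22.2728 degrees

arg(z) = 22.2728 degrees


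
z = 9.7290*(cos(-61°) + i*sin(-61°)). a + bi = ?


a = 9.7290*cos(-61°) = 9.7290*0.48481 = 4.7167
b = 9.7290*sin(-61°) = 9.7290*(-0.87462) = -8.5092

4.7167 - 8.5092i


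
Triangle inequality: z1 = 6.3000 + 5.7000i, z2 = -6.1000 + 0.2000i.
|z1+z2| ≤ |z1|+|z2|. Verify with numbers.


|z1| = sqrt(6.3^2 + 5.7^2) = sqrt(72.18) = 8.4959
|z2| = sqrt((-6.1)^2 + 0.2^2) = sqrt(37.25) = 6.1033
z1+z2 = 0.2000 + 5.9000i
|z1+z2| = sqrt(34.85) = 5.9034
|z1|+|z2| = 8.4959 + 6.1033 = 14.5992

|z1+z2| = 5.9034 ≤ |z1|+|z2| = 14.5992 (verified)


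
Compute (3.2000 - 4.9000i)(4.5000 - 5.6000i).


Real = 3.2*4.5 - (-4.9)*(-5.6) = 14.4 - 27.44 = -13.04
Imag = 3.2*(-5.6) + 4.5*(-4.9) = -17.92 - (22.05) = -39.97

-13.0400 - 39.9700i


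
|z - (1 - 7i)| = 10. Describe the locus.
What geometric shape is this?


|z - z0| = r is a circle with center z0 and radius r.
Center = (1, -7), radius = 10

Circle with center (1, -7) and radius 10


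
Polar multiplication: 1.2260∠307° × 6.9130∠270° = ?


r = 1.2260 * 6.9130 = 8.4753
theta = 307° + 270° = 577° = 217° (mod 360)

8.4753 cis(217°)


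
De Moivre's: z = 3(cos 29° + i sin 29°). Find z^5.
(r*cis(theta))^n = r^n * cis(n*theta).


r^5 = 3^5 = 243
n*theta = 5*29° = 145° = 145° (mod 360)
a = 243*cos(145°) = -199.0539
b = 243*sin(145°) = 139.3791

243 cis(145°) = -199.0539 + 139.3791i


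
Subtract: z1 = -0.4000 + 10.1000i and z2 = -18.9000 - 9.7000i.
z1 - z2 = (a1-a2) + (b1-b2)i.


Real: -0.4 + 18.9 = 18.5
Imag: 10.1 + 9.7 = 19.8

18.5000 + 19.8000i


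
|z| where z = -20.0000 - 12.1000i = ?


|z| = sqrt((-20)^2 + (-12.1)^2) = sqrt(400 + 146.41) = sqrt(546.41) = 23.3754

|z| = 23.3754


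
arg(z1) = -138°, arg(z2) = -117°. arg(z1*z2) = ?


arg(z1*z2) = -138° - 117° = -255°
Normalized to (-180°, 180°]: 105°

105°


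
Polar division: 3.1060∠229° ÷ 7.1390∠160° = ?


r = 3.1060 / 7.1390 = 0.4351
theta = 229° - 160° = 69° = 69° (mod 360)

0.4351 cis(69°)


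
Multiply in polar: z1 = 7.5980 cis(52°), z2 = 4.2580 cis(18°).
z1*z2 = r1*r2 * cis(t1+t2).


r = 7.5980 * 4.2580 = 32.3523
theta = 52° + 18° = 70° = 70° (mod 360)

32.3523 cis(70°)


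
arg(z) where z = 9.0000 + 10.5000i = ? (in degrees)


Re = 9, Im = 10.5
arg = atan2(10.5, 9) = 49.3987 degrees

arg(z) = 49.3987 degrees


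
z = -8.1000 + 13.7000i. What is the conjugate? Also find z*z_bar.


z_bar = -8.1000 - 13.7000i
z*z_bar = (-8.1)^2 + 13.7^2 = 65.61 + 187.69 = 253.3

z_bar = -8.1000 - 13.7000i, z*z_bar = 253.3


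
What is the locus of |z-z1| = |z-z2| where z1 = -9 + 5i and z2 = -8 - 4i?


Equal distances means the locus is the perpendicular bisector of z1 and z2.
Midpoint = ((-9+(-8))/2, (5+(-4))/2) = (-8.5000, 0.5000)

Perpendicular bisector through (-8.5000, 0.5000)


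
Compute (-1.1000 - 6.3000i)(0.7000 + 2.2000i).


Real = -1.1*0.7 - (-6.3)*2.2 = -0.77 - (-13.86) = 13.09
Imag = -1.1*2.2 + 0.7*(-6.3) = -2.42 - (4.41) = -6.83

13.0900 - 6.8300i


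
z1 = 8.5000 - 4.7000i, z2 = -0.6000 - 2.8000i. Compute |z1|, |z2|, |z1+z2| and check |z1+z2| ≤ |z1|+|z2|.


|z1| = sqrt(8.5^2 + (-4.7)^2) = sqrt(94.34) = 9.7129
|z2| = sqrt((-0.6)^2 + (-2.8)^2) = sqrt(8.2) = 2.8636
z1+z2 = 7.9000 - 7.5000i
|z1+z2| = sqrt(118.66) = 10.8931
|z1|+|z2| = 9.7129 + 2.8636 = 12.5765

|z1+z2| = 10.8931 ≤ |z1|+|z2| = 12.5765 (verified)


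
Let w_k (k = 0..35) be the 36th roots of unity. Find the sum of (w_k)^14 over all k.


The roots are w_k = w^k with w = e^(2*pi*i/36), and (w^k)^14 = (w^14)^k.
So S = 1 + u + u^2 + ... + u^(35) with u = w^14.
14 = 0*36 + 14, so 14 is not a multiple of 36: u = w^14 ≠ 1 (w is a primitive 36th root), while u^36 = (w^36)^14 = 1.
Geometric series: S = (1 - u^36)/(1 - u) = (1 - 1)/(1 - u) = 0

S = 0


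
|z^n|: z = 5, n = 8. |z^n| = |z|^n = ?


|z| = sqrt(25+0) = sqrt(25) = 5
|z^8| = |z|^8 = 5^8 = 390625

|z^8| = 390625


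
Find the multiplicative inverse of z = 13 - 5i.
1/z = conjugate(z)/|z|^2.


|z|^2 = 169+25 = 194
1/z = (13 + 5i)/194

1/z = 0.0670 + 0.0258i


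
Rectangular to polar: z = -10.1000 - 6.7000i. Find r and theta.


r = sqrt(102.01+44.89) = sqrt(146.9) = 12.1202
theta = atan2(-6.7, -10.1) = -146.4410 degrees

r = 12.1202, theta = -146.4410 degrees


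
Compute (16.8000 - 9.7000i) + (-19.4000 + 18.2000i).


Real: 16.8 - 19.4 = -2.6
Imag: -9.7 + 18.2 = 8.5

-2.6000 + 8.5000i


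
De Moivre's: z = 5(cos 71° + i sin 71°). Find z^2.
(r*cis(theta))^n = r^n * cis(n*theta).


r^2 = 5^2 = 25
n*theta = 2*71° = 142° = 142° (mod 360)
a = 25*cos(142°) = -19.7003
b = 25*sin(142°) = 15.3915

25 cis(142°) = -19.7003 + 15.3915i


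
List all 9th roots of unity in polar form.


The 9th roots of unity are cis(360k/9°) for k=0..8
Angle step = 360/9 = 40°
Primitive root: cis(40°)
Primitive root = 0.7660 + 0.6428i

9 roots at angles: 0°, 40°, 80°, 120°, 160°, 200°, 240°, 280°, 320°


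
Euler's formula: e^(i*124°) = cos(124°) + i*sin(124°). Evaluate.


cos(124°) = -0.5592
sin(124°) = 0.8290

e^(i*124°) = -0.5592 + 0.8290i


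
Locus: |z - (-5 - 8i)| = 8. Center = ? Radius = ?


|z - z0| = r is a circle with center z0 and radius r.
Center = (-5, -8), radius = 8

Circle with center (-5, -8) and radius 8


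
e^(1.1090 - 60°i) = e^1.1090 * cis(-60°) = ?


e^1.1090 = 3.0313
cos(-60°) = 0.5
sin(-60°) = -0.86603
Real = 3.0313*0.5 = 1.5157
Imag = 3.0313*(-0.86603) = -2.6252

1.5157 - 2.6252i


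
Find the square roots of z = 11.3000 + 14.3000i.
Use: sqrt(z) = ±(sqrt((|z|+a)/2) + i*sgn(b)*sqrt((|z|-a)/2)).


|z| = sqrt(127.69+204.49) = 18.2258
sqrt((|z|+a)/2) = sqrt((18.2258+11.3)/2) = sqrt(14.7629) = 3.8423
sqrt((|z|-a)/2) = sqrt((18.2258-11.3)/2) = sqrt(3.4629) = 1.8609

±(3.8423 + 1.8609i) i.e. 3.8423 + 1.8609i and -3.8423 - 1.8609i


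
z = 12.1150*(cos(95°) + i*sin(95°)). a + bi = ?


a = 12.1150*cos(95°) = 12.1150*(-0.08716) = -1.0559
b = 12.1150*sin(95°) = 12.1150*0.996195 = 12.0689

-1.0559 + 12.0689i


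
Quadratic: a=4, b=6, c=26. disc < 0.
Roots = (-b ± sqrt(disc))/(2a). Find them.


disc = 6^2 - 4*4*26 = 36 - 416 = -380
sqrt(|disc|) = sqrt(380) = 19.4936
Real part = -6/(2*4) = -0.7500
Imag part = 19.4936/(2*4) = 2.4367

-0.7500 ± 2.4367i


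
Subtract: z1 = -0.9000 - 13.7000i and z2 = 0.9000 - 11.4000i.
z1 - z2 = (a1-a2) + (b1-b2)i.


Real: -0.9 - 0.9 = -1.8
Imag: -13.7 + 11.4 = -2.3

-1.8000 - 2.3000i


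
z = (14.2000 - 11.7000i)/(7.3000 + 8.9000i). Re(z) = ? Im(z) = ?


Multiply by conjugate: (14.2000 - 11.7000i)(7.3000 - 8.9000i) / (7.3^2 + 8.9^2)
Numerator real = 14.2*7.3 - (11.7)*8.9 = -0.47
Numerator imag = -11.7*7.3 - 14.2*8.9 = -211.79
Denominator = 132.5
Re(z) = -0.47/132.5 = -0.0035
Im(z) = -211.79/132.5 = -1.5984

Re(z) = -0.0035, Im(z) = -1.5984


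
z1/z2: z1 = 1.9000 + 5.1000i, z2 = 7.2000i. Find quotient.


Conjugate of z2 = -7.2000i
Numerator: (1.9000 + 5.1000i)(-7.2000i) = 36.7200 - 13.6800i
Denominator: 0^2 + 7.2^2 = 51.84
Result = (36.7200 - 13.6800i)/51.84

0.7083 - 0.2639i


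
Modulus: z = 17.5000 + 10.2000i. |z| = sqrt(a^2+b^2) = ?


|z| = sqrt(17.5^2 + 10.2^2) = sqrt(306.25 + 104.04) = sqrt(410.29) = 20.2556

|z| = 20.2556


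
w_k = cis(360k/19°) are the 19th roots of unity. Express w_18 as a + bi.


Angle = 360*18/19 = 341.0526°
a = cos(341.0526°) = 0.9458
b = sin(341.0526°) = -0.3247

0.9458 - 0.3247i


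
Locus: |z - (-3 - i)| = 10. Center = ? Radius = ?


|z - z0| = r is a circle with center z0 and radius r.
Center = (-3, -1), radius = 10

Circle with center (-3, -1) and radius 10


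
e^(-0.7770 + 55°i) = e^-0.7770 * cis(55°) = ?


e^-0.7770 = 0.4598
cos(55°) = 0.5736
sin(55°) = 0.81915
Real = 0.4598*0.5736 = 0.2637
Imag = 0.4598*0.81915 = 0.3766

0.2637 + 0.3766i


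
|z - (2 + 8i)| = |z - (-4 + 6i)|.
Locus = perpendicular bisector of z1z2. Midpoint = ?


Equal distances means the locus is the perpendicular bisector of z1 and z2.
Midpoint = ((2+(-4))/2, (8+6)/2) = (-1.0000, 7.0000)

Perpendicular bisector through (-1.0000, 7.0000)


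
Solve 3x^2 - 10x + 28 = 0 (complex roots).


disc = (-10)^2 - 4*3*28 = 100 - 336 = -236
sqrt(|disc|) = sqrt(236) = 15.3623
Real part = 10/(2*3) = 1.6667
Imag part = 15.3623/(2*3) = 2.5604

1.6667 ± 2.5604i


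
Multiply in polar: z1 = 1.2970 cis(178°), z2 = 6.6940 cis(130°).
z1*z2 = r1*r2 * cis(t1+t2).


r = 1.2970 * 6.6940 = 8.6821
theta = 178° + 130° = 308° = 308° (mod 360)

8.6821 cis(308°)


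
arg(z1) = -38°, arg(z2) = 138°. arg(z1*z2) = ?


arg(z1*z2) = -38° + 138° = 100°
Normalized to (-180°, 180°]: 100°

100°


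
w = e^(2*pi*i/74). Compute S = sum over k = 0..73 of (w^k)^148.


The roots are w_k = w^k with w = e^(2*pi*i/74), and (w^k)^148 = (w^148)^k.
So S = 1 + u + u^2 + ... + u^(73) with u = w^148.
148 = 2*74 + 0, so 148 is a multiple of 74 and u = (w^74)^2 = 1.
Every one of the 74 terms equals 1: S = 74

S = 74


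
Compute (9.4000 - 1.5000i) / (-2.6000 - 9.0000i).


Conjugate of z2 = -2.6000 + 9.0000i
Numerator: (9.4000 - 1.5000i)(-2.6000 + 9.0000i) = -10.9400 + 88.5000i
Denominator: (-2.6)^2 + (-9)^2 = 87.76
Result = (-10.9400 + 88.5000i)/87.76

-0.1247 + 1.0084i


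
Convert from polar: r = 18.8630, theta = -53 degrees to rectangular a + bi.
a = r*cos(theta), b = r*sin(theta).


a = 18.8630*cos(-53°) = 18.8630*0.601815 = 11.3520
b = 18.8630*sin(-53°) = 18.8630*(-0.79864) = -15.0647

11.3520 - 15.0647i


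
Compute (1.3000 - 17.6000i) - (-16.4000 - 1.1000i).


Real: 1.3 + 16.4 = 17.7
Imag: -17.6 + 1.1 = -16.5

17.7000 - 16.5000i


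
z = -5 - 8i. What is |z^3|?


|z| = sqrt(25+64) = sqrt(89) = 9.4340
|z^3| = |z|^3 = (sqrt(89))^3 = 89*sqrt(89)

|z^3| = 89*sqrt(89) ≈ 839.6243


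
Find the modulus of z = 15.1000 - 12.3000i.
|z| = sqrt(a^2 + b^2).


|z| = sqrt(15.1^2 + (-12.3)^2) = sqrt(228.01 + 151.29) = sqrt(379.3) = 19.4756

|z| = 19.4756


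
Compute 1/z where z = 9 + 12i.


|z|^2 = 81+144 = 225
1/z = (9 - 12i)/225

1/z = 0.0400 - 0.0533i


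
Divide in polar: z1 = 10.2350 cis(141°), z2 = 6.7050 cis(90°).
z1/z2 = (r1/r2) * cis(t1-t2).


r = 10.2350 / 6.7050 = 1.5265
theta = 141° - 90° = 51° = 51° (mod 360)

1.5265 cis(51°)


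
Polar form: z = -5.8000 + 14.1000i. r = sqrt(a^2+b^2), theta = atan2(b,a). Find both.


r = sqrt(33.64+198.81) = sqrt(232.45) = 15.2463
theta = atan2(14.1, -5.8) = 112.3597 degrees

r = 15.2463, theta = 112.3597 degrees


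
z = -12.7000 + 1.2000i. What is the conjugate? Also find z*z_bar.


z_bar = -12.7000 - 1.2000i
z*z_bar = (-12.7)^2 + 1.2^2 = 161.29 + 1.44 = 162.73

z_bar = -12.7000 - 1.2000i, z*z_bar = 162.73


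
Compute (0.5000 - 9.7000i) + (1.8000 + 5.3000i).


Real: 0.5 + 1.8 = 2.3
Imag: -9.7 + 5.3 = -4.4

2.3000 - 4.4000i


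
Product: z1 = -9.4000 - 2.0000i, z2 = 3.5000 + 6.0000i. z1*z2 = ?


Real = -9.4*3.5 - (-2)*6 = -32.9 - (-12) = -20.9
Imag = -9.4*6 + 3.5*(-2) = -56.4 - (7) = -63.4

-20.9000 - 63.4000i


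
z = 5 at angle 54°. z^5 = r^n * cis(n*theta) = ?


r^5 = 5^5 = 3125
n*theta = 5*54° = 270° = 270° (mod 360)
a = 3125*cos(270°) = 0
b = 3125*sin(270°) = -3125.0000

3125 cis(270°) = 0 - 3125.0000i


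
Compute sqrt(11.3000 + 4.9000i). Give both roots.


|z| = sqrt(127.69+24.01) = 12.3167
sqrt((|z|+a)/2) = sqrt((12.3167+11.3)/2) = sqrt(11.8083) = 3.4363
sqrt((|z|-a)/2) = sqrt((12.3167-11.3)/2) = sqrt(0.5083) = 0.7130

±(3.4363 + 0.7130i) i.e. 3.4363 + 0.7130i and -3.4363 - 0.7130i


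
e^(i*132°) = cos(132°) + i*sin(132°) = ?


cos(132°) = -0.6691
sin(132°) = 0.7431

e^(i*132°) = -0.6691 + 0.7431i


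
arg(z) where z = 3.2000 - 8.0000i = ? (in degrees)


Re = 3.2, Im = -8
arg = atan2(-8, 3.2) = -68.1986 degrees

arg(z) = -68.1986 degrees


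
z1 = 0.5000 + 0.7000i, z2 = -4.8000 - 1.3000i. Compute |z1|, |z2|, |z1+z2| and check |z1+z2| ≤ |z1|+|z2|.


|z1| = sqrt(0.5^2 + 0.7^2) = sqrt(0.74) = 0.8602
|z2| = sqrt((-4.8)^2 + (-1.3)^2) = sqrt(24.73) = 4.9729
z1+z2 = -4.3000 - 0.6000i
|z1+z2| = sqrt(18.85) = 4.3417
|z1|+|z2| = 0.8602 + 4.9729 = 5.8331

|z1+z2| = 4.3417 ≤ |z1|+|z2| = 5.8331 (verified)


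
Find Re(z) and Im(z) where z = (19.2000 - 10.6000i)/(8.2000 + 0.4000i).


Multiply by conjugate: (19.2000 - 10.6000i)(8.2000 - 0.4000i) / (8.2^2 + 0.4^2)
Numerator real = 19.2*8.2 - (10.6)*0.4 = 153.2
Numerator imag = -10.6*8.2 - 19.2*0.4 = -94.6
Denominator = 67.4
Re(z) = 153.2/67.4 = 2.2730
Im(z) = -94.6/67.4 = -1.4036

Re(z) = 2.2730, Im(z) = -1.4036


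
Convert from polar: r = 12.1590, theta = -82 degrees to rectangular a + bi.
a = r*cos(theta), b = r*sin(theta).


a = 12.1590*cos(-82°) = 12.1590*0.13917 = 1.6922
b = 12.1590*sin(-82°) = 12.1590*(-0.99027) = -12.0407

1.6922 - 12.0407i


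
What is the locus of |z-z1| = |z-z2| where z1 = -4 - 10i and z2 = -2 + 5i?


Equal distances means the locus is the perpendicular bisector of z1 and z2.
Midpoint = ((-4+(-2))/2, (-10+5)/2) = (-3.0000, -2.5000)

Perpendicular bisector through (-3.0000, -2.5000)
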